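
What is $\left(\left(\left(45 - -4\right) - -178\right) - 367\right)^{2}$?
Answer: $19600$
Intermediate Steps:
$\left(\left(\left(45 - -4\right) - -178\right) - 367\right)^{2} = \left(\left(\left(45 + 4\right) + 178\right) - 367\right)^{2} = \left(\left(49 + 178\right) - 367\right)^{2} = \left(227 - 367\right)^{2} = \left(-140\right)^{2} = 19600$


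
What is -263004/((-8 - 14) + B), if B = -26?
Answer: 21917/4 ≈ 5479.3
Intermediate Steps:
-263004/((-8 - 14) + B) = -263004/((-8 - 14) - 26) = -263004/(-22 - 26) = -263004/(-48) = -263004*(-1/48) = 21917/4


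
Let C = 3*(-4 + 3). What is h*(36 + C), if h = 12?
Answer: 396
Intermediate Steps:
C = -3 (C = 3*(-1) = -3)
h*(36 + C) = 12*(36 - 3) = 12*33 = 396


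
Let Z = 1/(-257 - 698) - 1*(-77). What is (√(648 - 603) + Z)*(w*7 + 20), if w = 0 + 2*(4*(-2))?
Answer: -6765128/955 - 276*√5 ≈ -7701.1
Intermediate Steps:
Z = 73534/955 (Z = 1/(-955) + 77 = -1/955 + 77 = 73534/955 ≈ 76.999)
w = -16 (w = 0 + 2*(-8) = 0 - 16 = -16)
(√(648 - 603) + Z)*(w*7 + 20) = (√(648 - 603) + 73534/955)*(-16*7 + 20) = (√45 + 73534/955)*(-112 + 20) = (3*√5 + 73534/955)*(-92) = (73534/955 + 3*√5)*(-92) = -6765128/955 - 276*√5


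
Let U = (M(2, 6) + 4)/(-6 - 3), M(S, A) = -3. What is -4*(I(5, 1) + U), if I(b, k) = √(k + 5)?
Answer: 4/9 - 4*√6 ≈ -9.3535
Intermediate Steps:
I(b, k) = √(5 + k)
U = -⅑ (U = (-3 + 4)/(-6 - 3) = 1/(-9) = 1*(-⅑) = -⅑ ≈ -0.11111)
-4*(I(5, 1) + U) = -4*(√(5 + 1) - ⅑) = -4*(√6 - ⅑) = -4*(-⅑ + √6) = 4/9 - 4*√6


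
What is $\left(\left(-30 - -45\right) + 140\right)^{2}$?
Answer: $24025$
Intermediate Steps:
$\left(\left(-30 - -45\right) + 140\right)^{2} = \left(\left(-30 + 45\right) + 140\right)^{2} = \left(15 + 140\right)^{2} = 155^{2} = 24025$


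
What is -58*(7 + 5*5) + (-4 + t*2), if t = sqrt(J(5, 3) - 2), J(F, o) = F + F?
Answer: -1860 + 4*sqrt(2) ≈ -1854.3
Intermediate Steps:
J(F, o) = 2*F
t = 2*sqrt(2) (t = sqrt(2*5 - 2) = sqrt(10 - 2) = sqrt(8) = 2*sqrt(2) ≈ 2.8284)
-58*(7 + 5*5) + (-4 + t*2) = -58*(7 + 5*5) + (-4 + (2*sqrt(2))*2) = -58*(7 + 25) + (-4 + 4*sqrt(2)) = -58*32 + (-4 + 4*sqrt(2)) = -1856 + (-4 + 4*sqrt(2)) = -1860 + 4*sqrt(2)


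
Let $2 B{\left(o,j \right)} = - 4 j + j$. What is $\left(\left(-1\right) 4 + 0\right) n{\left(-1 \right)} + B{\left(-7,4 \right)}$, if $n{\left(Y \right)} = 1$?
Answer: $-10$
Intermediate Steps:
$B{\left(o,j \right)} = - \frac{3 j}{2}$ ($B{\left(o,j \right)} = \frac{- 4 j + j}{2} = \frac{\left(-3\right) j}{2} = - \frac{3 j}{2}$)
$\left(\left(-1\right) 4 + 0\right) n{\left(-1 \right)} + B{\left(-7,4 \right)} = \left(\left(-1\right) 4 + 0\right) 1 - 6 = \left(-4 + 0\right) 1 - 6 = \left(-4\right) 1 - 6 = -4 - 6 = -10$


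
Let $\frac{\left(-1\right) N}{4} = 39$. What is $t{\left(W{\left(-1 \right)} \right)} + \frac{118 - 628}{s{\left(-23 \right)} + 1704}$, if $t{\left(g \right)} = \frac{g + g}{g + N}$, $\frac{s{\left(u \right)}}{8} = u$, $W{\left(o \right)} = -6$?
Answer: $- \frac{1073}{4104} \approx -0.26145$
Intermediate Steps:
$N = -156$ ($N = \left(-4\right) 39 = -156$)
$s{\left(u \right)} = 8 u$
$t{\left(g \right)} = \frac{2 g}{-156 + g}$ ($t{\left(g \right)} = \frac{g + g}{g - 156} = \frac{2 g}{-156 + g}$)
$t{\left(W{\left(-1 \right)} \right)} + \frac{118 - 628}{s{\left(-23 \right)} + 1704} = 2 \left(-6\right) \frac{1}{-156 - 6} + \frac{118 - 628}{8 \left(-23\right) + 1704} = 2 \left(-6\right) \frac{1}{-162} - \frac{510}{-184 + 1704} = 2 \left(-6\right) \left(- \frac{1}{162}\right) - \frac{510}{1520} = \frac{2}{27} - \frac{51}{152} = - \frac{1073}{4104}$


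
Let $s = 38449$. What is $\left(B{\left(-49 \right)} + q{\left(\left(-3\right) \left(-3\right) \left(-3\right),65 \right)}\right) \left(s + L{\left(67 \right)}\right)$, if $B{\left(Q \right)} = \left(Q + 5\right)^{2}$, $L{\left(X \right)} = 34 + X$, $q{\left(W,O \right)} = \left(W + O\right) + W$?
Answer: $75056850$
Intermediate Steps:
$q{\left(W,O \right)} = O + 2 W$ ($q{\left(W,O \right)} = \left(O + W\right) + W = O + 2 W$)
$B{\left(Q \right)} = \left(5 + Q\right)^{2}$
$\left(B{\left(-49 \right)} + q{\left(\left(-3\right) \left(-3\right) \left(-3\right),65 \right)}\right) \left(s + L{\left(67 \right)}\right) = \left(\left(5 - 49\right)^{2} + \left(65 + 2 \left(-3\right) \left(-3\right) \left(-3\right)\right)\right) \left(38449 + \left(34 + 67\right)\right) = \left(\left(-44\right)^{2} + \left(65 + 2 \cdot 9 \left(-3\right)\right)\right) \left(38449 + 101\right) = \left(1936 + \left(65 + 2 \left(-27\right)\right)\right) 38550 = \left(1936 + \left(65 - 54\right)\right) 38550 = \left(1936 + 11\right) 38550 = 1947 \cdot 38550 = 75056850$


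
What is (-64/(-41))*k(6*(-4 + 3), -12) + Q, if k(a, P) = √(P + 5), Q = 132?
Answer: 132 + 64*I*√7/41 ≈ 132.0 + 4.13*I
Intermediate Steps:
k(a, P) = √(5 + P)
(-64/(-41))*k(6*(-4 + 3), -12) + Q = (-64/(-41))*√(5 - 12) + 132 = (-64*(-1/41))*√(-7) + 132 = 64*(I*√7)/41 + 132 = 64*I*√7/41 + 132 = 132 + 64*I*√7/41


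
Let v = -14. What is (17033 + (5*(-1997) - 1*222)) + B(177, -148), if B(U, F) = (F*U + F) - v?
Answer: -19504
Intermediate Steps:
B(U, F) = 14 + F + F*U (B(U, F) = (F*U + F) - 1*(-14) = (F + F*U) + 14 = 14 + F + F*U)
(17033 + (5*(-1997) - 1*222)) + B(177, -148) = (17033 + (5*(-1997) - 1*222)) + (14 - 148 - 148*177) = (17033 + (-9985 - 222)) + (14 - 148 - 26196) = (17033 - 10207) - 26330 = 6826 - 26330 = -19504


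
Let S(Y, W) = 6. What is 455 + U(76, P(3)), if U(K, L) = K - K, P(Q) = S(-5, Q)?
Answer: 455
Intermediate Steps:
P(Q) = 6
U(K, L) = 0
455 + U(76, P(3)) = 455 + 0 = 455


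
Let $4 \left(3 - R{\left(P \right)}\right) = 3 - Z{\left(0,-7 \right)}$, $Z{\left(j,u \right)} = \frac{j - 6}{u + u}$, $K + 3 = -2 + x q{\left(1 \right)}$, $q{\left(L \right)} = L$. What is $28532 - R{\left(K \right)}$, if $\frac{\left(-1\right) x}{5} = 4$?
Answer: $\frac{399415}{14} \approx 28530.0$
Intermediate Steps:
$x = -20$ ($x = \left(-5\right) 4 = -20$)
$K = -25$ ($K = -3 - 22 = -25$)
$Z{\left(j,u \right)} = \frac{-6 + j}{2 u}$
$R{\left(P \right)} = \frac{33}{14}$ ($R{\left(P \right)} = 3 - \frac{3 - \frac{-6 + 0}{2 \left(-7\right)}}{4} = 3 - \frac{3 - \frac{1}{2} \left(- \frac{1}{7}\right) \left(-6\right)}{4} = 3 - \frac{3 - \frac{3}{7}}{4} = 3 - \frac{9}{14} = \frac{33}{14}$)
$28532 - R{\left(K \right)} = 28532 - \frac{33}{14} = \frac{399415}{14}$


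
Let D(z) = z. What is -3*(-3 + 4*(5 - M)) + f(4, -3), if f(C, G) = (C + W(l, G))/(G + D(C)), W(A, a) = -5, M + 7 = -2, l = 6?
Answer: -160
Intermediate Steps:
M = -9 (M = -7 - 2 = -9)
f(C, G) = (-5 + C)/(C + G) (f(C, G) = (C - 5)/(G + C) = (-5 + C)/(C + G))
-3*(-3 + 4*(5 - M)) + f(4, -3) = -3*(-3 + 4*(5 - 1*(-9))) + (-5 + 4)/(4 - 3) = -3*(-3 + 4*(5 + 9)) - 1/1 = -3*(-3 + 4*14) + 1*(-1) = -3*(-3 + 56) - 1 = -3*53 - 1 = -159 - 1 = -160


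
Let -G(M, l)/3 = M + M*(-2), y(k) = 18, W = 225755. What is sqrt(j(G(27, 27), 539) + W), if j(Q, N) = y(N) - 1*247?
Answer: sqrt(225526) ≈ 474.90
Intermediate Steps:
G(M, l) = 3*M (G(M, l) = -3*(M + M*(-2)) = -3*(M - 2*M) = -(-3)*M = 3*M)
j(Q, N) = -229 (j(Q, N) = 18 - 1*247 = 18 - 247 = -229)
sqrt(j(G(27, 27), 539) + W) = sqrt(-229 + 225755) = sqrt(225526)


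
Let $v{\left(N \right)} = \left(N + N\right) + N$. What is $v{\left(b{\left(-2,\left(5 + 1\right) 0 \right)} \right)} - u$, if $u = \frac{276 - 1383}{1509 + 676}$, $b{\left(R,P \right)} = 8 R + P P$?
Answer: $- \frac{103773}{2185} \approx -47.493$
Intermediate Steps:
$b{\left(R,P \right)} = P^{2} + 8 R$ ($b{\left(R,P \right)} = 8 R + P^{2} = P^{2} + 8 R$)
$v{\left(N \right)} = 3 N$ ($v{\left(N \right)} = 2 N + N = 3 N$)
$u = - \frac{1107}{2185} \approx -0.50664$
$v{\left(b{\left(-2,\left(5 + 1\right) 0 \right)} \right)} - u = 3 \left(\left(\left(5 + 1\right) 0\right)^{2} + 8 \left(-2\right)\right) - - \frac{1107}{2185} = 3 \left(\left(6 \cdot 0\right)^{2} - 16\right) + \frac{1107}{2185} = 3 \left(0^{2} - 16\right) + \frac{1107}{2185} = 3 \left(0 - 16\right) + \frac{1107}{2185} = 3 \left(-16\right) + \frac{1107}{2185} = -48 + \frac{1107}{2185} = - \frac{103773}{2185}$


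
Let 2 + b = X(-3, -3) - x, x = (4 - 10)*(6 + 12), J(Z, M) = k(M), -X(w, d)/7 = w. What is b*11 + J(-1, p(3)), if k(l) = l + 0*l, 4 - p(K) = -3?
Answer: 1404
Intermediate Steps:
p(K) = 7 (p(K) = 4 - 1*(-3) = 4 + 3 = 7)
X(w, d) = -7*w
k(l) = l (k(l) = l + 0 = l)
J(Z, M) = M
x = -108 (x = -6*18 = -108)
b = 127 (b = -2 + (-7*(-3) - 1*(-108)) = -2 + (21 + 108) = -2 + 129 = 127)
b*11 + J(-1, p(3)) = 127*11 + 7 = 1397 + 7 = 1404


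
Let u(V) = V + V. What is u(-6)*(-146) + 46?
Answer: 1798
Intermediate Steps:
u(V) = 2*V
u(-6)*(-146) + 46 = (2*(-6))*(-146) + 46 = -12*(-146) + 46 = 1752 + 46 = 1798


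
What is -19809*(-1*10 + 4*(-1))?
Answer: 277326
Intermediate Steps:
-19809*(-1*10 + 4*(-1)) = -19809*(-10 - 4) = -19809*(-14) = 277326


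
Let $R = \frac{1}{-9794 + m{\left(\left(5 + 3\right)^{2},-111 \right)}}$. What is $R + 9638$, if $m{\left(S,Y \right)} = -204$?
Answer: $\frac{96360723}{9998} \approx 9638.0$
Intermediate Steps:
$R = - \frac{1}{9998}$ ($R = \frac{1}{-9794 - 204} = \frac{1}{-9998} = - \frac{1}{9998} \approx -0.00010002$)
$R + 9638 = - \frac{1}{9998} + 9638 = \frac{96360723}{9998}$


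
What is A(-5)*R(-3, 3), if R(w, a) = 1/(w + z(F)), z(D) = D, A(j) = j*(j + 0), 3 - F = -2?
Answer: 25/2 ≈ 12.500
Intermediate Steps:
F = 5 (F = 3 - 1*(-2) = 3 + 2 = 5)
A(j) = j² (A(j) = j*j = j²)
R(w, a) = 1/(5 + w) (R(w, a) = 1/(w + 5) = 1/(5 + w))
A(-5)*R(-3, 3) = (-5)²/(5 - 3) = 25/2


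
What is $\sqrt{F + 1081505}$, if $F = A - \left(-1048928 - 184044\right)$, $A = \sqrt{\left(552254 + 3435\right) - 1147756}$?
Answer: $\sqrt{2314477 + 7 i \sqrt{12083}} \approx 1521.3 + 0.253 i$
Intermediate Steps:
$A = 7 i \sqrt{12083}$ ($A = \sqrt{555689 - 1147756} = \sqrt{-592067} = 7 i \sqrt{12083} \approx 769.46 i$)
$F = 1232972 + 7 i \sqrt{12083}$ ($F = 7 i \sqrt{12083} - \left(-1048928 - 184044\right) = 7 i \sqrt{12083} - -1232972 = 7 i \sqrt{12083} + 1232972 = 1232972 + 7 i \sqrt{12083} \approx 1.233 \cdot 10^{6} + 769.46 i$)
$\sqrt{F + 1081505} = \sqrt{\left(1232972 + 7 i \sqrt{12083}\right) + 1081505} = \sqrt{2314477 + 7 i \sqrt{12083}}$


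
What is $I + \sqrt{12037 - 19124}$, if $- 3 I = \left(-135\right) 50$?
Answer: $2250 + i \sqrt{7087} \approx 2250.0 + 84.184 i$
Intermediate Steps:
$I = 2250$ ($I = - \frac{\left(-135\right) 50}{3} = \left(- \frac{1}{3}\right) \left(-6750\right) = 2250$)
$I + \sqrt{12037 - 19124} = 2250 + \sqrt{12037 - 19124} = 2250 + \sqrt{-7087} = 2250 + i \sqrt{7087}$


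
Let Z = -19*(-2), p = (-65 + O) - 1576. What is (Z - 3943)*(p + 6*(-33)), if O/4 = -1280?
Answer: 27174895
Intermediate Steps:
O = -5120 (O = 4*(-1280) = -5120)
p = -6761 (p = (-65 - 5120) - 1576 = -5185 - 1576 = -6761)
Z = 38
(Z - 3943)*(p + 6*(-33)) = (38 - 3943)*(-6761 + 6*(-33)) = -3905*(-6761 - 198) = -3905*(-6959) = 27174895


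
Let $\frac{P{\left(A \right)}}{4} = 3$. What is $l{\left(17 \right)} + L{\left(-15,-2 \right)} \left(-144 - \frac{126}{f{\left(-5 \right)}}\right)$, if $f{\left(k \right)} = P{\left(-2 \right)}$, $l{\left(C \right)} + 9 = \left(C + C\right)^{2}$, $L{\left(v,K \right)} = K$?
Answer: $1456$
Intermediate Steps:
$P{\left(A \right)} = 12$ ($P{\left(A \right)} = 4 \cdot 3 = 12$)
$l{\left(C \right)} = -9 + 4 C^{2}$ ($l{\left(C \right)} = -9 + \left(C + C\right)^{2} = -9 + \left(2 C\right)^{2} = -9 + 4 C^{2}$)
$f{\left(k \right)} = 12$
$l{\left(17 \right)} + L{\left(-15,-2 \right)} \left(-144 - \frac{126}{f{\left(-5 \right)}}\right) = \left(-9 + 4 \cdot 17^{2}\right) - 2 \left(-144 - \frac{126}{12}\right) = \left(-9 + 4 \cdot 289\right) - 2 \left(-144 - 126 \cdot \frac{1}{12}\right) = \left(-9 + 1156\right) - 2 \left(-144 - \frac{21}{2}\right) = 1147 - 2 \left(-144 - \frac{21}{2}\right) = 1147 - -309 = 1147 + 309 = 1456$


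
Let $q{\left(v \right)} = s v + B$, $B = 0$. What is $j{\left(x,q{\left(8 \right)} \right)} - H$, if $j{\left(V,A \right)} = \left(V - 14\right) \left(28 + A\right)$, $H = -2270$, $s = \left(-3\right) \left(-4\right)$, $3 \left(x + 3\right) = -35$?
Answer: $- \frac{3854}{3} \approx -1284.7$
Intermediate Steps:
$x = - \frac{44}{3}$ ($x = -3 + \frac{1}{3} \left(-35\right) = -3 - \frac{35}{3} = - \frac{44}{3} \approx -14.667$)
$s = 12$
$q{\left(v \right)} = 12 v$ ($q{\left(v \right)} = 12 v + 0 = 12 v$)
$j{\left(V,A \right)} = \left(-14 + V\right) \left(28 + A\right)$
$j{\left(x,q{\left(8 \right)} \right)} - H = \left(-392 - 14 \cdot 12 \cdot 8 + 28 \left(- \frac{44}{3}\right) + 12 \cdot 8 \left(- \frac{44}{3}\right)\right) - -2270 = \left(-392 - 1344 - \frac{1232}{3} + 96 \left(- \frac{44}{3}\right)\right) + 2270 = \left(-392 - 1344 - \frac{1232}{3} - 1408\right) + 2270 = - \frac{10664}{3} + 2270 = - \frac{3854}{3}$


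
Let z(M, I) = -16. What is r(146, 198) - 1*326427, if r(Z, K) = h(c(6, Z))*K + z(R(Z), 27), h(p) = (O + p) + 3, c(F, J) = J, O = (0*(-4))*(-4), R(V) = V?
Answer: -296941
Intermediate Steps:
O = 0 (O = 0*(-4) = 0)
h(p) = 3 + p (h(p) = (0 + p) + 3 = p + 3 = 3 + p)
r(Z, K) = -16 + K*(3 + Z) (r(Z, K) = (3 + Z)*K - 16 = K*(3 + Z) - 16 = -16 + K*(3 + Z))
r(146, 198) - 1*326427 = (-16 + 198*(3 + 146)) - 1*326427 = (-16 + 198*149) - 326427 = (-16 + 29502) - 326427 = 29486 - 326427 = -296941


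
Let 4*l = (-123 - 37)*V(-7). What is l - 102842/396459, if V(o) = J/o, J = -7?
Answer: -15961202/396459 ≈ -40.259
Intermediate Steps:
V(o) = -7/o
l = -40 (l = ((-123 - 37)*(-7/(-7)))/4 = (-(-1120)*(-1)/7)/4 = (-160*1)/4 = (¼)*(-160) = -40)
l - 102842/396459 = -40 - 102842/396459 = -15961202/396459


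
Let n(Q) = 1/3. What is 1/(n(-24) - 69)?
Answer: -3/206 ≈ -0.014563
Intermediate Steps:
n(Q) = ⅓
1/(n(-24) - 69) = 1/(⅓ - 69) = 1/(-206/3) = -3/206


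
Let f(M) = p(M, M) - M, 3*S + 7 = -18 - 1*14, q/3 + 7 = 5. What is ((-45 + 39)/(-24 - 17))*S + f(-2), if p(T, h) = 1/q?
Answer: -17/246 ≈ -0.069106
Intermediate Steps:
q = -6 (q = -21 + 3*5 = -21 + 15 = -6)
S = -13 (S = -7/3 + (-18 - 1*14)/3 = -7/3 + (-18 - 14)/3 = -7/3 + (⅓)*(-32) = -7/3 - 32/3 = -13)
p(T, h) = -⅙ (p(T, h) = 1/(-6) = -⅙)
f(M) = -⅙ - M
((-45 + 39)/(-24 - 17))*S + f(-2) = ((-45 + 39)/(-24 - 17))*(-13) + (-⅙ - 1*(-2)) = -6/(-41)*(-13) + (-⅙ + 2) = -6*(-1/41)*(-13) + 11/6 = (6/41)*(-13) + 11/6 = -78/41 + 11/6 = -17/246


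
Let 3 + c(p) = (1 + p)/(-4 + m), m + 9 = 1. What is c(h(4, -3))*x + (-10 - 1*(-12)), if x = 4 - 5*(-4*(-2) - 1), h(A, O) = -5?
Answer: 254/3 ≈ 84.667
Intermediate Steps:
m = -8 (m = -9 + 1 = -8)
c(p) = -37/12 - p/12 (c(p) = -3 + (1 + p)/(-4 - 8) = -3 + (1 + p)/(-12) = -3 + (1 + p)*(-1/12) = -3 + (-1/12 - p/12) = -37/12 - p/12)
x = -31 (x = 4 - 5*(8 - 1) = 4 - 5*7 = 4 - 35 = -31)
c(h(4, -3))*x + (-10 - 1*(-12)) = (-37/12 - 1/12*(-5))*(-31) + (-10 - 1*(-12)) = (-37/12 + 5/12)*(-31) + (-10 + 12) = -8/3*(-31) + 2 = 248/3 + 2 = 254/3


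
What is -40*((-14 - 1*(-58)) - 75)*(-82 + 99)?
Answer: 21080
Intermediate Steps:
-40*((-14 - 1*(-58)) - 75)*(-82 + 99) = -40*((-14 + 58) - 75)*17 = -40*(44 - 75)*17 = -(-1240)*17 = -40*(-527) = 21080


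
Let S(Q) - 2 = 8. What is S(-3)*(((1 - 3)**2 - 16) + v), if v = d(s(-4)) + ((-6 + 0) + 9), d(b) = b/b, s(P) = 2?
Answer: -80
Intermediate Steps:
S(Q) = 10 (S(Q) = 2 + 8 = 10)
d(b) = 1
v = 4 (v = 1 + ((-6 + 0) + 9) = 1 + (-6 + 9) = 1 + 3 = 4)
S(-3)*(((1 - 3)**2 - 16) + v) = 10*(((1 - 3)**2 - 16) + 4) = 10*(((-2)**2 - 16) + 4) = 10*((4 - 16) + 4) = 10*(-12 + 4) = 10*(-8) = -80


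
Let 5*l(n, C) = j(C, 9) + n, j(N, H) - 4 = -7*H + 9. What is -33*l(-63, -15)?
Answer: 3729/5 ≈ 745.80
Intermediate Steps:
j(N, H) = 13 - 7*H (j(N, H) = 4 + (-7*H + 9) = 4 + (9 - 7*H) = 13 - 7*H)
l(n, C) = -10 + n/5 (l(n, C) = ((13 - 7*9) + n)/5 = ((13 - 63) + n)/5 = (-50 + n)/5 = -10 + n/5)
-33*l(-63, -15) = -33*(-10 + (⅕)*(-63)) = -33*(-10 - 63/5) = -33*(-113/5) = 3729/5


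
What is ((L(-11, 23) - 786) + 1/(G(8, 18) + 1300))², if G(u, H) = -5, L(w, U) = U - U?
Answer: 1036057301161/1677025 ≈ 6.1780e+5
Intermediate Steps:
L(w, U) = 0
((L(-11, 23) - 786) + 1/(G(8, 18) + 1300))² = ((0 - 786) + 1/(-5 + 1300))² = (-786 + 1/1295)² = (-1017869/1295)² = 1036057301161/1677025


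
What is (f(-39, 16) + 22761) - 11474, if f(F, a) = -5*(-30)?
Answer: 11437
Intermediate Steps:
f(F, a) = 150
(f(-39, 16) + 22761) - 11474 = (150 + 22761) - 11474 = 22911 - 11474 = 11437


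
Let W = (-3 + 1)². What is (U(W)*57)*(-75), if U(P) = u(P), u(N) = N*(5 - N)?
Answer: -17100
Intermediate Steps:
W = 4 (W = (-2)² = 4)
U(P) = P*(5 - P)
(U(W)*57)*(-75) = ((4*(5 - 1*4))*57)*(-75) = ((4*(5 - 4))*57)*(-75) = ((4*1)*57)*(-75) = (4*57)*(-75) = 228*(-75) = -17100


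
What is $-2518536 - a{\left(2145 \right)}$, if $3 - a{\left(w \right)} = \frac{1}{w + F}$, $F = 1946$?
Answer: $- \frac{10303343048}{4091} \approx -2.5185 \cdot 10^{6}$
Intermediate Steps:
$a{\left(w \right)} = 3 - \frac{1}{1946 + w}$ ($a{\left(w \right)} = 3 - \frac{1}{w + 1946} = 3 - \frac{1}{1946 + w}$)
$-2518536 - a{\left(2145 \right)} = -2518536 - \frac{5837 + 3 \cdot 2145}{1946 + 2145} = -2518536 - \frac{5837 + 6435}{4091} = -2518536 - \frac{1}{4091} \cdot 12272 = -2518536 - \frac{12272}{4091} = - \frac{10303343048}{4091}$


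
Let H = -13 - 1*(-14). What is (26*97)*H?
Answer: 2522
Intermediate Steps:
H = 1 (H = -13 + 14 = 1)
(26*97)*H = (26*97)*1 = 2522*1 = 2522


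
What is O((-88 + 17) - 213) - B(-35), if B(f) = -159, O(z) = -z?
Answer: 443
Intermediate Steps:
O((-88 + 17) - 213) - B(-35) = -((-88 + 17) - 213) - 1*(-159) = -(-71 - 213) + 159 = -1*(-284) + 159 = 284 + 159 = 443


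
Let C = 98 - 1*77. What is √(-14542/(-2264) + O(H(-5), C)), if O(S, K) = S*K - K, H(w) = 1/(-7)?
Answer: I*√5630851/566 ≈ 4.1925*I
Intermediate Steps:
C = 21 (C = 98 - 77 = 21)
H(w) = -⅐
O(S, K) = -K + K*S (O(S, K) = K*S - K = -K + K*S)
√(-14542/(-2264) + O(H(-5), C)) = √(-14542/(-2264) + 21*(-1 - ⅐)) = √(-14542*(-1/2264) + 21*(-8/7)) = √(7271/1132 - 24) = √(-19897/1132) = I*√5630851/566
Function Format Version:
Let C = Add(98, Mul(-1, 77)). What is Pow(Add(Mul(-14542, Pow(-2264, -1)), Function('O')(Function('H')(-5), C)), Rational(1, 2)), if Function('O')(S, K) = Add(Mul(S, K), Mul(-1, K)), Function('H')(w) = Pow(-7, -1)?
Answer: Mul(Rational(1, 566), I, Pow(5630851, Rational(1, 2))) ≈ Mul(4.1925, I)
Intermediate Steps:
C = 21 (C = Add(98, -77) = 21)
Function('H')(w) = Rational(-1, 7)
Function('O')(S, K) = Add(Mul(-1, K), Mul(K, S)) (Function('O')(S, K) = Add(Mul(K, S), Mul(-1, K)) = Add(Mul(-1, K), Mul(K, S)))
Pow(Add(Mul(-14542, Pow(-2264, -1)), Function('O')(Function('H')(-5), C)), Rational(1, 2)) = Pow(Add(Mul(-14542, Pow(-2264, -1)), Mul(21, Add(-1, Rational(-1, 7)))), Rational(1, 2)) = Pow(Add(Mul(-14542, Rational(-1, 2264)), Mul(21, Rational(-8, 7))), Rational(1, 2)) = Pow(Add(Rational(7271, 1132), -24), Rational(1, 2)) = Pow(Rational(-19897, 1132), Rational(1, 2)) = Mul(Rational(1, 566), I, Pow(5630851, Rational(1, 2)))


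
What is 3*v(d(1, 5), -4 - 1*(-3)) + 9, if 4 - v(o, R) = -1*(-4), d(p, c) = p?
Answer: 9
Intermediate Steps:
v(o, R) = 0 (v(o, R) = 4 - (-1)*(-4) = 4 - 1*4 = 4 - 4 = 0)
3*v(d(1, 5), -4 - 1*(-3)) + 9 = 3*0 + 9 = 0 + 9 = 9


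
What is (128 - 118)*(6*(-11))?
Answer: -660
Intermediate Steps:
(128 - 118)*(6*(-11)) = 10*(-66) = -660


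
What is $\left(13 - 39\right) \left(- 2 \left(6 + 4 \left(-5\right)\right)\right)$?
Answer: $-728$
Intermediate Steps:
$\left(13 - 39\right) \left(- 2 \left(6 + 4 \left(-5\right)\right)\right) = - 26 \left(- 2 \left(6 - 20\right)\right) = - 26 \left(\left(-2\right) \left(-14\right)\right) = \left(-26\right) 28 = -728$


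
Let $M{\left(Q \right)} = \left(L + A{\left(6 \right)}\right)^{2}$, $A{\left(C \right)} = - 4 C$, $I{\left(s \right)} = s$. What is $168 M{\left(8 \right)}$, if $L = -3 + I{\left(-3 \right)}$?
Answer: $151200$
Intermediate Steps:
$L = -6$ ($L = -3 - 3 = -6$)
$M{\left(Q \right)} = 900$ ($M{\left(Q \right)} = \left(-6 - 24\right)^{2} = \left(-30\right)^{2} = 900$)
$168 M{\left(8 \right)} = 168 \cdot 900 = 151200$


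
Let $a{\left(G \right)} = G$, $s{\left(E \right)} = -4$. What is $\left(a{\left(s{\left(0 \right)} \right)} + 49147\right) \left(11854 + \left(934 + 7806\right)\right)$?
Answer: $1012050942$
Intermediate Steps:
$\left(a{\left(s{\left(0 \right)} \right)} + 49147\right) \left(11854 + \left(934 + 7806\right)\right) = \left(-4 + 49147\right) \left(11854 + \left(934 + 7806\right)\right) = 49143 \left(11854 + 8740\right) = 49143 \cdot 20594 = 1012050942$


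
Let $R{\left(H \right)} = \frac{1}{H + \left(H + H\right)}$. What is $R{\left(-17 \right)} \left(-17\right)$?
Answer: $\frac{1}{3} \approx 0.33333$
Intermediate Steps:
$R{\left(H \right)} = \frac{1}{3 H}$ ($R{\left(H \right)} = \frac{1}{H + 2 H} = \frac{1}{3 H}$)
$R{\left(-17 \right)} \left(-17\right) = \frac{1}{3 \left(-17\right)} \left(-17\right) = \frac{1}{3} \left(- \frac{1}{17}\right) \left(-17\right) = \left(- \frac{1}{51}\right) \left(-17\right) = \frac{1}{3}$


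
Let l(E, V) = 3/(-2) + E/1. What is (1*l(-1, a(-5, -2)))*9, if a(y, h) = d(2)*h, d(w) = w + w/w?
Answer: -45/2 ≈ -22.500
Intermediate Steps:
d(w) = 1 + w (d(w) = w + 1 = 1 + w)
a(y, h) = 3*h (a(y, h) = (1 + 2)*h = 3*h)
l(E, V) = -3/2 + E (l(E, V) = 3*(-½) + E*1 = -3/2 + E)
(1*l(-1, a(-5, -2)))*9 = (1*(-3/2 - 1))*9 = (1*(-5/2))*9 = -5/2*9 = -45/2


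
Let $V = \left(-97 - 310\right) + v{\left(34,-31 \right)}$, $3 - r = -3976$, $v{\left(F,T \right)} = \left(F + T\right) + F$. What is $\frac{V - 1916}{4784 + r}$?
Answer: $- \frac{6}{23} \approx -0.26087$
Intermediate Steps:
$v{\left(F,T \right)} = T + 2 F$
$r = 3979$ ($r = 3 - -3976 = 3 + 3976 = 3979$)
$V = -370$ ($V = \left(-97 - 310\right) + \left(-31 + 2 \cdot 34\right) = -407 + \left(-31 + 68\right) = -407 + 37 = -370$)
$\frac{V - 1916}{4784 + r} = \frac{-370 - 1916}{4784 + 3979} = - \frac{2286}{8763} = \left(-2286\right) \frac{1}{8763} = - \frac{6}{23}$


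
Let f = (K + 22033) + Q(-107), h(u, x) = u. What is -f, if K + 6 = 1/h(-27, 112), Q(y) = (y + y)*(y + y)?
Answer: -1831220/27 ≈ -67823.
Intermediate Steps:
Q(y) = 4*y**2 (Q(y) = (2*y)*(2*y) = 4*y**2)
K = -163/27 (K = -6 + 1/(-27) = -6 - 1/27 = -163/27 ≈ -6.0370)
f = 1831220/27 (f = (-163/27 + 22033) + 4*(-107)**2 = 594728/27 + 4*11449 = 594728/27 + 45796 = 1831220/27 ≈ 67823.)
-f = -1*1831220/27 = -1831220/27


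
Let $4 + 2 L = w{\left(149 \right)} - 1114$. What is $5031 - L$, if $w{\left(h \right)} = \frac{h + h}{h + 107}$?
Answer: $\frac{1430891}{256} \approx 5589.4$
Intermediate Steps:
$w{\left(h \right)} = \frac{2 h}{107 + h}$
$L = - \frac{142955}{256}$ ($L = -2 + \frac{2 \cdot 149 \frac{1}{107 + 149} - 1114}{2} = -2 + \frac{2 \cdot 149 \cdot \frac{1}{256} - 1114}{2} = -2 + \frac{\frac{149}{128} - 1114}{2} = -2 + \frac{1}{2} \left(- \frac{142443}{128}\right) = -2 - \frac{142443}{256} = - \frac{142955}{256} \approx -558.42$)
$5031 - L = 5031 - - \frac{142955}{256} = 5031 + \frac{142955}{256} = \frac{1430891}{256}$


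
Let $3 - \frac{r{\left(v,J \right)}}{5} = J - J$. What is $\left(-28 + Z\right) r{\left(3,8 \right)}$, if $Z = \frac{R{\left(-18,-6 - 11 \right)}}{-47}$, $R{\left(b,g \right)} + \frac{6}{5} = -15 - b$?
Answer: $- \frac{19767}{47} \approx -420.57$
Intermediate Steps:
$r{\left(v,J \right)} = 15$ ($r{\left(v,J \right)} = 15 - 5 \left(J - J\right) = 15 - 0 = 15 + 0 = 15$)
$R{\left(b,g \right)} = - \frac{81}{5} - b$ ($R{\left(b,g \right)} = - \frac{6}{5} - \left(15 + b\right) = - \frac{81}{5} - b$)
$Z = - \frac{9}{235}$ ($Z = \frac{- \frac{81}{5} - -18}{-47} = \left(- \frac{81}{5} + 18\right) \left(- \frac{1}{47}\right) = \frac{9}{5} \left(- \frac{1}{47}\right) = - \frac{9}{235} \approx -0.038298$)
$\left(-28 + Z\right) r{\left(3,8 \right)} = \left(-28 - \frac{9}{235}\right) 15 = \left(- \frac{6589}{235}\right) 15 = - \frac{19767}{47}$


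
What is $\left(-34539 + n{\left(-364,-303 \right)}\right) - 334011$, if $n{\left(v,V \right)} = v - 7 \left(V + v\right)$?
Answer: $-364245$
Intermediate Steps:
$n{\left(v,V \right)} = - 7 V - 6 v$ ($n{\left(v,V \right)} = v - \left(7 V + 7 v\right) = - 7 V - 6 v$)
$\left(-34539 + n{\left(-364,-303 \right)}\right) - 334011 = \left(-34539 - -4305\right) - 334011 = \left(-34539 + \left(2121 + 2184\right)\right) - 334011 = \left(-34539 + 4305\right) - 334011 = -30234 - 334011 = -364245$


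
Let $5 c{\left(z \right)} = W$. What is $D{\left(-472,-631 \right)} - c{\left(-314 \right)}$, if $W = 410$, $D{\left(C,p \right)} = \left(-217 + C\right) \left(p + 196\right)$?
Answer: $299633$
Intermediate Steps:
$D{\left(C,p \right)} = \left(-217 + C\right) \left(196 + p\right)$
$c{\left(z \right)} = 82$ ($c{\left(z \right)} = \frac{1}{5} \cdot 410 = 82$)
$D{\left(-472,-631 \right)} - c{\left(-314 \right)} = \left(-42532 - -136927 + 196 \left(-472\right) - -297832\right) - 82 = \left(-42532 + 136927 - 92512 + 297832\right) - 82 = 299715 - 82 = 299633$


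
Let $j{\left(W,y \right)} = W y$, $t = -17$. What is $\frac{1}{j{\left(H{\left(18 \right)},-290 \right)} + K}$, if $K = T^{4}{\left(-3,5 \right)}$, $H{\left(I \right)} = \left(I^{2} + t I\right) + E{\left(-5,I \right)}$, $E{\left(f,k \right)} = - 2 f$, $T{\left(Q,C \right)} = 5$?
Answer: $- \frac{1}{7495} \approx -0.00013342$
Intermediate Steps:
$H{\left(I \right)} = 10 + I^{2} - 17 I$ ($H{\left(I \right)} = \left(I^{2} - 17 I\right) - -10 = \left(I^{2} - 17 I\right) + 10 = 10 + I^{2} - 17 I$)
$K = 625$ ($K = 5^{4} = 625$)
$\frac{1}{j{\left(H{\left(18 \right)},-290 \right)} + K} = \frac{1}{\left(10 + 18^{2} - 306\right) \left(-290\right) + 625} = \frac{1}{\left(10 + 324 - 306\right) \left(-290\right) + 625} = \frac{1}{28 \left(-290\right) + 625} = \frac{1}{-8120 + 625} = \frac{1}{-7495} = - \frac{1}{7495}$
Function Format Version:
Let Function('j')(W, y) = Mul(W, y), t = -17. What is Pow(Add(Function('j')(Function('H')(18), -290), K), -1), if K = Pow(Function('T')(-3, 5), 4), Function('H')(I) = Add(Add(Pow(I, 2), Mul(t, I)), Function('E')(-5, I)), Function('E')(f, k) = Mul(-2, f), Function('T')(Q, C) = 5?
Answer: Rational(-1, 7495) ≈ -0.00013342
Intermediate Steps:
Function('H')(I) = Add(10, Pow(I, 2), Mul(-17, I)) (Function('H')(I) = Add(Add(Pow(I, 2), Mul(-17, I)), Mul(-2, -5)) = Add(Add(Pow(I, 2), Mul(-17, I)), 10) = Add(10, Pow(I, 2), Mul(-17, I)))
K = 625 (K = Pow(5, 4) = 625)
Pow(Add(Function('j')(Function('H')(18), -290), K), -1) = Pow(Add(Mul(Add(10, Pow(18, 2), Mul(-17, 18)), -290), 625), -1) = Pow(Add(Mul(Add(10, 324, -306), -290), 625), -1) = Pow(Add(Mul(28, -290), 625), -1) = Pow(Add(-8120, 625), -1) = Pow(-7495, -1) = Rational(-1, 7495)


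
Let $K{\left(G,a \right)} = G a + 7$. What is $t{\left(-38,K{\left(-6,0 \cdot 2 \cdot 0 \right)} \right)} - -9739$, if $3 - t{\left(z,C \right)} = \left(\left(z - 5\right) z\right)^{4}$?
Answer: $-7128665032194$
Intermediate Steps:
$K{\left(G,a \right)} = 7 + G a$
$t{\left(z,C \right)} = 3 - z^{4} \left(-5 + z\right)^{4}$ ($t{\left(z,C \right)} = 3 - \left(\left(z - 5\right) z\right)^{4} = 3 - \left(\left(-5 + z\right) z\right)^{4} = 3 - \left(z \left(-5 + z\right)\right)^{4} = 3 - z^{4} \left(-5 + z\right)^{4}$)
$t{\left(-38,K{\left(-6,0 \cdot 2 \cdot 0 \right)} \right)} - -9739 = \left(3 - \left(-38\right)^{4} \left(-5 - 38\right)^{4}\right) - -9739 = \left(3 - 2085136 \left(-43\right)^{4}\right) + 9739 = \left(3 - 2085136 \cdot 3418801\right) + 9739 = \left(3 - 7128665041936\right) + 9739 = -7128665041933 + 9739 = -7128665032194$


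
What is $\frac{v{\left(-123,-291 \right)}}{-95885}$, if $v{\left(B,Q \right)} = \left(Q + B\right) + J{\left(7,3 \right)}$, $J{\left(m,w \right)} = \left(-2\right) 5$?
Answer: $\frac{424}{95885} \approx 0.004422$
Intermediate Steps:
$J{\left(m,w \right)} = -10$
$v{\left(B,Q \right)} = -10 + B + Q$ ($v{\left(B,Q \right)} = \left(Q + B\right) - 10 = \left(B + Q\right) - 10 = -10 + B + Q$)
$\frac{v{\left(-123,-291 \right)}}{-95885} = \frac{-10 - 123 - 291}{-95885} = \left(-424\right) \left(- \frac{1}{95885}\right) = \frac{424}{95885}$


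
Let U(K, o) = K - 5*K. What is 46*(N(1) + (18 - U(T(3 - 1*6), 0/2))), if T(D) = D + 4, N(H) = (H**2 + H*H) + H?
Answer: 1150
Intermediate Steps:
N(H) = H + 2*H**2 (N(H) = (H**2 + H**2) + H = 2*H**2 + H = H + 2*H**2)
T(D) = 4 + D
U(K, o) = -4*K
46*(N(1) + (18 - U(T(3 - 1*6), 0/2))) = 46*(1*(1 + 2*1) + (18 - (-4)*(4 + (3 - 1*6)))) = 46*(1*(1 + 2) + (18 - (-4)*(4 + (3 - 6)))) = 46*(1*3 + (18 - (-4)*(4 - 3))) = 46*(3 + (18 - (-4))) = 46*(3 + (18 - 1*(-4))) = 46*(3 + (18 + 4)) = 46*(3 + 22) = 46*25 = 1150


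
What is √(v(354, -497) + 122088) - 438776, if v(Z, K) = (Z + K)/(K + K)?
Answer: -438776 + √120627481310/994 ≈ -4.3843e+5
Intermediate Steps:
v(Z, K) = (K + Z)/(2*K) (v(Z, K) = (K + Z)/((2*K)) = (K + Z)*(1/(2*K)) = (K + Z)/(2*K))
√(v(354, -497) + 122088) - 438776 = √((½)*(-497 + 354)/(-497) + 122088) - 438776 = √((½)*(-1/497)*(-143) + 122088) - 438776 = √(143/994 + 122088) - 438776 = √(121355615/994) - 438776 = √120627481310/994 - 438776 = -438776 + √120627481310/994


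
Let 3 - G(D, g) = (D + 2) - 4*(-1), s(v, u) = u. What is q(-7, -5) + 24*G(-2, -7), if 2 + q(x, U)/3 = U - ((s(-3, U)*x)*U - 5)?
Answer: 495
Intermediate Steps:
G(D, g) = -3 - D (G(D, g) = 3 - ((D + 2) - 4*(-1)) = 3 - ((2 + D) + 4) = 3 - (6 + D) = 3 + (-6 - D) = -3 - D)
q(x, U) = 9 + 3*U - 3*x*U² (q(x, U) = -6 + 3*(U - ((U*x)*U - 5)) = -6 + 3*(U - (x*U² - 5)) = -6 + 3*(U - (-5 + x*U²)) = -6 + 3*(U + (5 - x*U²)) = -6 + 3*(5 + U - x*U²) = -6 + (15 + 3*U - 3*x*U²) = 9 + 3*U - 3*x*U²)
q(-7, -5) + 24*G(-2, -7) = (9 + 3*(-5) - 3*(-7)*(-5)²) + 24*(-3 - 1*(-2)) = (9 - 15 - 3*(-7)*25) + 24*(-3 + 2) = (9 - 15 + 525) + 24*(-1) = 519 - 24 = 495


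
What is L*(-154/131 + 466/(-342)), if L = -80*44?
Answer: 200136640/22401 ≈ 8934.3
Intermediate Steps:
L = -3520
L*(-154/131 + 466/(-342)) = -3520*(-154/131 + 466/(-342)) = -3520*(-154*1/131 + 466*(-1/342)) = -3520*(-154/131 - 233/171) = -3520*(-56857/22401) = 200136640/22401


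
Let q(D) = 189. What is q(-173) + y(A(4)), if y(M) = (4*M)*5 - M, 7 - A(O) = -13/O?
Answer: 1535/4 ≈ 383.75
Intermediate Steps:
A(O) = 7 + 13/O (A(O) = 7 - (-13)/O = 7 + 13/O)
y(M) = 19*M (y(M) = 20*M - M = 19*M)
q(-173) + y(A(4)) = 189 + 19*(7 + 13/4) = 189 + 19*(41/4) = 189 + 779/4 = 1535/4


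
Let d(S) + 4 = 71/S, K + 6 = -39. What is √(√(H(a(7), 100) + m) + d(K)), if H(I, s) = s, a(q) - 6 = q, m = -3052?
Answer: √(-1255 + 1350*I*√82)/15 ≈ 4.9518 + 5.4861*I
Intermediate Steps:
a(q) = 6 + q
K = -45 (K = -6 - 39 = -45)
d(S) = -4 + 71/S
√(√(H(a(7), 100) + m) + d(K)) = √(√(100 - 3052) + (-4 + 71/(-45))) = √(√(-2952) + (-4 + 71*(-1/45))) = √(6*I*√82 + (-4 - 71/45)) = √(6*I*√82 - 251/45) = √(-251/45 + 6*I*√82)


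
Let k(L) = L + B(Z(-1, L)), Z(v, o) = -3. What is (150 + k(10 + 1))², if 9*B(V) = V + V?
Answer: 231361/9 ≈ 25707.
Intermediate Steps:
B(V) = 2*V/9 (B(V) = (V + V)/9 = (2*V)/9 = 2*V/9)
k(L) = -⅔ + L (k(L) = L + (2/9)*(-3) = L - ⅔ = -⅔ + L)
(150 + k(10 + 1))² = (150 + (-⅔ + (10 + 1)))² = (150 + (-⅔ + 11))² = (150 + 31/3)² = (481/3)² = 231361/9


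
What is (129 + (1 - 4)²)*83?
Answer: 11454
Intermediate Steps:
(129 + (1 - 4)²)*83 = (129 + (-3)²)*83 = (129 + 9)*83 = 138*83 = 11454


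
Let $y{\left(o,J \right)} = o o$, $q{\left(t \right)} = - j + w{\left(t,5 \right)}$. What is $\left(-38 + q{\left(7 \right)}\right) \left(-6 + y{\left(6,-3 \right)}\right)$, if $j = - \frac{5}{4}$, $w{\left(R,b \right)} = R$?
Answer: $- \frac{1785}{2} \approx -892.5$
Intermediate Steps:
$j = - \frac{5}{4}$ ($j = \left(-5\right) \frac{1}{4} = - \frac{5}{4} \approx -1.25$)
$q{\left(t \right)} = \frac{5}{4} + t$ ($q{\left(t \right)} = \left(-1\right) \left(- \frac{5}{4}\right) + t = \frac{5}{4} + t$)
$y{\left(o,J \right)} = o^{2}$
$\left(-38 + q{\left(7 \right)}\right) \left(-6 + y{\left(6,-3 \right)}\right) = \left(-38 + \left(\frac{5}{4} + 7\right)\right) \left(-6 + 6^{2}\right) = \left(-38 + \frac{33}{4}\right) \left(-6 + 36\right) = \left(- \frac{119}{4}\right) 30 = - \frac{1785}{2}$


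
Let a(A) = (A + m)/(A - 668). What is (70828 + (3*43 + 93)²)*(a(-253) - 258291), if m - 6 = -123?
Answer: -28572920111792/921 ≈ -3.1024e+10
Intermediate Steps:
m = -117 (m = 6 - 123 = -117)
a(A) = (-117 + A)/(-668 + A) (a(A) = (A - 117)/(A - 668) = (-117 + A)/(-668 + A))
(70828 + (3*43 + 93)²)*(a(-253) - 258291) = (70828 + (3*43 + 93)²)*((-117 - 253)/(-668 - 253) - 258291) = (70828 + (129 + 93)²)*(-370/(-921) - 258291) = (70828 + 222²)*(-1/921*(-370) - 258291) = (70828 + 49284)*(370/921 - 258291) = 120112*(-237885641/921) = -28572920111792/921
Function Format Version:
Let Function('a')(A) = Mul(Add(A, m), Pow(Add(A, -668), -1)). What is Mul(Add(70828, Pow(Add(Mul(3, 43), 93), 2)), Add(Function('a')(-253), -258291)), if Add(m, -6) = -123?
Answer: Rational(-28572920111792, 921) ≈ -3.1024e+10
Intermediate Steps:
m = -117 (m = Add(6, -123) = -117)
Function('a')(A) = Mul(Pow(Add(-668, A), -1), Add(-117, A)) (Function('a')(A) = Mul(Add(A, -117), Pow(Add(A, -668), -1)) = Mul(Add(-117, A), Pow(Add(-668, A), -1)) = Mul(Pow(Add(-668, A), -1), Add(-117, A)))
Mul(Add(70828, Pow(Add(Mul(3, 43), 93), 2)), Add(Function('a')(-253), -258291)) = Mul(Add(70828, Pow(Add(Mul(3, 43), 93), 2)), Add(Mul(Pow(Add(-668, -253), -1), Add(-117, -253)), -258291)) = Mul(Add(70828, Pow(Add(129, 93), 2)), Add(Mul(Pow(-921, -1), -370), -258291)) = Mul(Add(70828, Pow(222, 2)), Add(Mul(Rational(-1, 921), -370), -258291)) = Mul(Add(70828, 49284), Add(Rational(370, 921), -258291)) = Mul(120112, Rational(-237885641, 921)) = Rational(-28572920111792, 921)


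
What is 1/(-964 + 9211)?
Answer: 1/8247 ≈ 0.00012126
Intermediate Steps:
1/(-964 + 9211) = 1/8247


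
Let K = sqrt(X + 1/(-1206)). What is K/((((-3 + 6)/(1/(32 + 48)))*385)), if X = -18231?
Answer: I*sqrt(2946202658)/37144800 ≈ 0.0014613*I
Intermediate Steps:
K = I*sqrt(2946202658)/402 (K = sqrt(-18231 + 1/(-1206)) = sqrt(-18231 - 1/1206) = sqrt(-21986587/1206) = I*sqrt(2946202658)/402 ≈ 135.02*I)
K/((((-3 + 6)/(1/(32 + 48)))*385)) = (I*sqrt(2946202658)/402)/((((-3 + 6)/(1/(32 + 48)))*385)) = (I*sqrt(2946202658)/402)/(((3/(1/80))*385)) = (I*sqrt(2946202658)/402)/(((3*80)*385)) = (I*sqrt(2946202658)/402)/((240*385)) = (I*sqrt(2946202658)/402)/92400 = (I*sqrt(2946202658)/402)*(1/92400) = I*sqrt(2946202658)/37144800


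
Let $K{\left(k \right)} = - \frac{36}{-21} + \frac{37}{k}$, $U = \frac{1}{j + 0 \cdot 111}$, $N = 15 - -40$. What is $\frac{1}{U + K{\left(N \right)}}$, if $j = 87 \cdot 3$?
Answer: $\frac{100485}{240244} \approx 0.41826$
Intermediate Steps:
$j = 261$
$N = 55$ ($N = 15 + 40 = 55$)
$U = \frac{1}{261}$ ($U = \frac{1}{261 + 0 \cdot 111} = \frac{1}{261 + 0} = \frac{1}{261} \approx 0.0038314$)
$K{\left(k \right)} = \frac{12}{7} + \frac{37}{k}$ ($K{\left(k \right)} = \left(-36\right) \left(- \frac{1}{21}\right) + \frac{37}{k} = \frac{12}{7} + \frac{37}{k}$)
$\frac{1}{U + K{\left(N \right)}} = \frac{1}{\frac{1}{261} + \left(\frac{12}{7} + \frac{37}{55}\right)} = \frac{1}{\frac{1}{261} + \frac{919}{385}} = \frac{1}{\frac{240244}{100485}} = \frac{100485}{240244}$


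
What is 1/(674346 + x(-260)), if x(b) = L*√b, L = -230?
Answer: 337173/227378140858 + 115*I*√65/113689070429 ≈ 1.4829e-6 + 8.1552e-9*I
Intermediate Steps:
x(b) = -230*√b
1/(674346 + x(-260)) = 1/(674346 - 460*I*√65)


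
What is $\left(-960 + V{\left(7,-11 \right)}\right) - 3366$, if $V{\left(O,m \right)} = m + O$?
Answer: $-4330$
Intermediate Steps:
$V{\left(O,m \right)} = O + m$
$\left(-960 + V{\left(7,-11 \right)}\right) - 3366 = \left(-960 + \left(7 - 11\right)\right) - 3366 = \left(-960 - 4\right) - 3366 = -964 - 3366 = -4330$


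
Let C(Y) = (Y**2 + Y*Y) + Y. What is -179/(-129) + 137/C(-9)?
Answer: 15020/6579 ≈ 2.2830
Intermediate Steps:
C(Y) = Y + 2*Y**2 (C(Y) = (Y**2 + Y**2) + Y = 2*Y**2 + Y = Y + 2*Y**2)
-179/(-129) + 137/C(-9) = -179/(-129) + 137/((-9*(1 + 2*(-9)))) = -179*(-1/129) + 137/((-9*(1 - 18))) = 179/129 + 137/((-9*(-17))) = 179/129 + 137/153 = 15020/6579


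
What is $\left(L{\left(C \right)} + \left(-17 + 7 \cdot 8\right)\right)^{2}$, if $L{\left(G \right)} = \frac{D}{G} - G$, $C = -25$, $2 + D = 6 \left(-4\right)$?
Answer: $\frac{2643876}{625} \approx 4230.2$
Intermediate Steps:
$D = -26$ ($D = -2 + 6 \left(-4\right) = -2 - 24 = -26$)
$L{\left(G \right)} = - G - \frac{26}{G}$ ($L{\left(G \right)} = - \frac{26}{G} - G = - G - \frac{26}{G}$)
$\left(L{\left(C \right)} + \left(-17 + 7 \cdot 8\right)\right)^{2} = \left(\left(\left(-1\right) \left(-25\right) - \frac{26}{-25}\right) + \left(-17 + 7 \cdot 8\right)\right)^{2} = \left(\left(25 - - \frac{26}{25}\right) + \left(-17 + 56\right)\right)^{2} = \left(\left(25 + \frac{26}{25}\right) + 39\right)^{2} = \left(\frac{651}{25} + 39\right)^{2} = \left(\frac{1626}{25}\right)^{2} = \frac{2643876}{625}$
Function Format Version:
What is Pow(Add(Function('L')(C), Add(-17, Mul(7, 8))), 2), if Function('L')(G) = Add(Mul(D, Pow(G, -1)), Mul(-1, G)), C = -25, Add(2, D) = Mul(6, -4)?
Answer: Rational(2643876, 625) ≈ 4230.2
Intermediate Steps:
D = -26 (D = Add(-2, Mul(6, -4)) = Add(-2, -24) = -26)
Function('L')(G) = Add(Mul(-1, G), Mul(-26, Pow(G, -1))) (Function('L')(G) = Add(Mul(-26, Pow(G, -1)), Mul(-1, G)) = Add(Mul(-1, G), Mul(-26, Pow(G, -1))))
Pow(Add(Function('L')(C), Add(-17, Mul(7, 8))), 2) = Pow(Add(Add(Mul(-1, -25), Mul(-26, Pow(-25, -1))), Add(-17, Mul(7, 8))), 2) = Pow(Add(Add(25, Mul(-26, Rational(-1, 25))), Add(-17, 56)), 2) = Pow(Add(Add(25, Rational(26, 25)), 39), 2) = Pow(Add(Rational(651, 25), 39), 2) = Pow(Rational(1626, 25), 2) = Rational(2643876, 625)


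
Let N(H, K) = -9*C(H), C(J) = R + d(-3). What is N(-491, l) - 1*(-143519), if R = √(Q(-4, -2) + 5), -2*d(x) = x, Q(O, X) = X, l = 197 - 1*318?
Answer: 287011/2 - 9*√3 ≈ 1.4349e+5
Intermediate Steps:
l = -121 (l = 197 - 318 = -121)
d(x) = -x/2
R = √3 (R = √(-2 + 5) = √3 ≈ 1.7320)
C(J) = 3/2 + √3 (C(J) = √3 - ½*(-3) = √3 + 3/2 = 3/2 + √3)
N(H, K) = -27/2 - 9*√3 (N(H, K) = -9*(3/2 + √3) = -27/2 - 9*√3)
N(-491, l) - 1*(-143519) = (-27/2 - 9*√3) - 1*(-143519) = (-27/2 - 9*√3) + 143519 = 287011/2 - 9*√3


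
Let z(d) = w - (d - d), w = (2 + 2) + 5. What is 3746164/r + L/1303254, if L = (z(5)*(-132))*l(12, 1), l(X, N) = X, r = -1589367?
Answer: -272492290756/115074938901 ≈ -2.3680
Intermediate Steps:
w = 9 (w = 4 + 5 = 9)
z(d) = 9 (z(d) = 9 - (d - d) = 9 - 1*0 = 9 + 0 = 9)
L = -14256 (L = (9*(-132))*12 = -1188*12 = -14256)
3746164/r + L/1303254 = 3746164/(-1589367) - 14256/1303254 = 3746164*(-1/1589367) - 14256*1/1303254 = -3746164/1589367 - 792/72403 = -272492290756/115074938901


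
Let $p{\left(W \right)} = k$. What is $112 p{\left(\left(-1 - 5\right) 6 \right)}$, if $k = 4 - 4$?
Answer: $0$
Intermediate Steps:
$k = 0$ ($k = 4 - 4 = 0$)
$p{\left(W \right)} = 0$
$112 p{\left(\left(-1 - 5\right) 6 \right)} = 112 \cdot 0 = 0$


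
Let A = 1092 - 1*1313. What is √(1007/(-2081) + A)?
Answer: 6*I*√26643043/2081 ≈ 14.882*I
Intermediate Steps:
A = -221 (A = 1092 - 1313 = -221)
√(1007/(-2081) + A) = √(1007/(-2081) - 221) = √(1007*(-1/2081) - 221) = √(-1007/2081 - 221) = √(-460908/2081) = 6*I*√26643043/2081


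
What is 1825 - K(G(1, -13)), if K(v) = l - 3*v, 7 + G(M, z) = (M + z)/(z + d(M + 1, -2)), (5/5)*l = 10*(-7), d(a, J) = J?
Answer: 9382/5 ≈ 1876.4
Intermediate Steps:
l = -70 (l = 10*(-7) = -70)
G(M, z) = -7 + (M + z)/(-2 + z) (G(M, z) = -7 + (M + z)/(z - 2) = -7 + (M + z)/(-2 + z))
K(v) = -70 - 3*v
1825 - K(G(1, -13)) = 1825 - (-70 - 3*(14 + 1 - 6*(-13))/(-2 - 13)) = 1825 - (-70 - 3*(14 + 1 + 78)/(-15)) = 1825 - (-70 - (-1)*93/5) = 1825 - (-70 - 3*(-31/5)) = 1825 - (-70 + 93/5) = 1825 - 1*(-257/5) = 1825 + 257/5 = 9382/5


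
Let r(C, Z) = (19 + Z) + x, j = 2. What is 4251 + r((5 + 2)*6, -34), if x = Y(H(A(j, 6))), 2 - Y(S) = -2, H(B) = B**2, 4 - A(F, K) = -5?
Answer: 4240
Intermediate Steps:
A(F, K) = 9 (A(F, K) = 4 - 1*(-5) = 4 + 5 = 9)
Y(S) = 4 (Y(S) = 2 - 1*(-2) = 2 + 2 = 4)
x = 4
r(C, Z) = 23 + Z (r(C, Z) = (19 + Z) + 4 = 23 + Z)
4251 + r((5 + 2)*6, -34) = 4251 + (23 - 34) = 4251 - 11 = 4240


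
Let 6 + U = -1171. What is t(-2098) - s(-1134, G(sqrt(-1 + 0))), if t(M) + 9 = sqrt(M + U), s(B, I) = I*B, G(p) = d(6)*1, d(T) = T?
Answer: 6795 + 5*I*sqrt(131) ≈ 6795.0 + 57.228*I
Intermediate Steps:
U = -1177 (U = -6 - 1171 = -1177)
G(p) = 6 (G(p) = 6*1 = 6)
s(B, I) = B*I
t(M) = -9 + sqrt(-1177 + M) (t(M) = -9 + sqrt(M - 1177) = -9 + sqrt(-1177 + M))
t(-2098) - s(-1134, G(sqrt(-1 + 0))) = (-9 + sqrt(-1177 - 2098)) - (-1134)*6 = (-9 + sqrt(-3275)) - 1*(-6804) = (-9 + 5*I*sqrt(131)) + 6804 = 6795 + 5*I*sqrt(131)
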